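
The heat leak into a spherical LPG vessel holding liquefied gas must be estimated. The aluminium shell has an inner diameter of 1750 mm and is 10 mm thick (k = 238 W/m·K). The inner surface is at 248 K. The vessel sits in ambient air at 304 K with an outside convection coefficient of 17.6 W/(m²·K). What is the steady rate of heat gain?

Q ≈ 9690 W

Each spherical layer contributes R = (1/r_i − 1/r_o)/(4πk):
R_aluminium shell = (1/0.875 − 1/0.885)/(4π×238) = 4.318×10^-6 K/W
R_outer film = 1/(h·4πr_o²) = 1/(17.6×4π×0.885²) = 0.005773 K/W
R_total = 0.005777 K/W
Q = ΔT/R_total = 56/0.005777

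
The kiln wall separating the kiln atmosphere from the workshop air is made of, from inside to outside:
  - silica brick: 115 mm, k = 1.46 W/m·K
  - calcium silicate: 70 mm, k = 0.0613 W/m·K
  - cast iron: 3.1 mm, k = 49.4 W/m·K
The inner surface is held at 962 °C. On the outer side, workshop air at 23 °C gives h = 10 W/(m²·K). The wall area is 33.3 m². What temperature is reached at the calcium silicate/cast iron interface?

T ≈ 94.1 °C

Series thermal resistances:
R_silica brick = L/(kA) = 0.115/(1.46×33.3) = 0.002365 K/W
R_calcium silicate = L/(kA) = 0.07/(0.0613×33.3) = 0.03429 K/W
R_cast iron = L/(kA) = 0.0031/(49.4×33.3) = 1.884×10^-6 K/W
R_outer film = 1/(h_o·A) = 1/(10×33.3) = 0.003003 K/W
R_total = 0.03966 K/W;  Q = ΔT/R_total = 939/0.03966 = 23670 W
T_interface = T_inner − Q·ΣR(inner→interface) = 962 − 23700×0.03666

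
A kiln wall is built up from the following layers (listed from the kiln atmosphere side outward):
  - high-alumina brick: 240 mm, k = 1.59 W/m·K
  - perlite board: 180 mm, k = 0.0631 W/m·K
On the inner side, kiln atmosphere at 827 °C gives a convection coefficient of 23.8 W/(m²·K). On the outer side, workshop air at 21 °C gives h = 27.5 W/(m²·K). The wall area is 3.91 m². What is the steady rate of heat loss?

Q ≈ 1020 W

Model the wall as resistances in series:
R_inner film = 1/(h_i·A) = 1/(23.8×3.91) = 0.01075 K/W
R_high-alumina brick = L/(kA) = 0.24/(1.59×3.91) = 0.0386 K/W
R_perlite board = L/(kA) = 0.18/(0.0631×3.91) = 0.7296 K/W
R_outer film = 1/(h_o·A) = 1/(27.5×3.91) = 0.0093 K/W
R_total = 0.7882 K/W
Q = ΔT / R_total = 806 / 0.7882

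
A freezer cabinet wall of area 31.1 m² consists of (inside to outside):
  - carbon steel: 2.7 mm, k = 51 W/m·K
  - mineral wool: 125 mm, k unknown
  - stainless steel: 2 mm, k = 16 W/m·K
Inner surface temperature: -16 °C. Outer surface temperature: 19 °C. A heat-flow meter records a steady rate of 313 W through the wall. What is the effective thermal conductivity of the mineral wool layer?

Using the resistance-network approach (series):
R_carbon steel = L/(kA) = 0.0027/(51×31.1) = 1.702×10^-6 K/W
R_stainless steel = L/(kA) = 0.002/(16×31.1) = 4.019×10^-6 K/W
Sum of known resistances R_other = 5.722×10^-6 K/W
Total R = ΔT/Q = 35/313 = 0.1118 K/W
R_mineral wool = R_total − R_other = 0.1118 K/W
k = L/(R·A) = 0.125/(0.1118×31.1)

k ≈ 0.0359 W/(m·K)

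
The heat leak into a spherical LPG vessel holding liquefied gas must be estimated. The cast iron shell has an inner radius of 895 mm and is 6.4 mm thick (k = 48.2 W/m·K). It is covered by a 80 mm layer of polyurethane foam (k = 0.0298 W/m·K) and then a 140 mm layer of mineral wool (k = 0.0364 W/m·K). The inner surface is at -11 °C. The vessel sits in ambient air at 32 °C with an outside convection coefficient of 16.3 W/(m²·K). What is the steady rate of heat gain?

Q ≈ 82.1 W

Spherical conduction: R = (1/r_in − 1/r_out)/(4πk) per layer; series-sum.
R_cast iron shell = (1/0.895 − 1/0.9014)/(4π×48.2) = 1.31×10^-5 K/W
R_polyurethane foam = (1/0.9014 − 1/0.9814)/(4π×0.0298) = 0.2415 K/W
R_mineral wool = (1/0.9814 − 1/1.1214)/(4π×0.0364) = 0.2781 K/W
R_outer film = 1/(h·4πr_o²) = 1/(16.3×4π×1.1214²) = 0.003882 K/W
R_total = 0.5235 K/W
Q = ΔT/R_total = 43/0.5235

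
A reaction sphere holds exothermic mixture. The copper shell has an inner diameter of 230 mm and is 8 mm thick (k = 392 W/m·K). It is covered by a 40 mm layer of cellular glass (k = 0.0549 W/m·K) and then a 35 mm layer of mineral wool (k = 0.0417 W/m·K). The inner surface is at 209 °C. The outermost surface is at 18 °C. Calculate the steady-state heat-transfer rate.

Q ≈ 38.5 W

For a spherical shell R = (1/r₁ − 1/r₂)/(4πk); film R = 1/(h·4πr²). In series:
R_copper shell = (1/0.115 − 1/0.123)/(4π×392) = 1.148×10^-4 K/W
R_cellular glass = (1/0.123 − 1/0.163)/(4π×0.0549) = 2.892 K/W
R_mineral wool = (1/0.163 − 1/0.198)/(4π×0.0417) = 2.07 K/W
R_total = 4.962 K/W
Q = ΔT/R_total = 191/4.962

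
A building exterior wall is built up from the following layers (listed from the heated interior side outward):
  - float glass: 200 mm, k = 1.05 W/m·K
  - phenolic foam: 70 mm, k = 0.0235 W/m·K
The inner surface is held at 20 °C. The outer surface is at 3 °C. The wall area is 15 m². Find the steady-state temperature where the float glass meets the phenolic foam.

Thermal resistances in series:
R_float glass = L/(kA) = 0.2/(1.05×15) = 0.0127 K/W
R_phenolic foam = L/(kA) = 0.07/(0.0235×15) = 0.1986 K/W
R_total = 0.2113 K/W;  Q = ΔT/R_total = 17/0.2113 = 80.46 W
T_interface = T_inner − Q·ΣR(inner→interface) = 20 − 80.5×0.0127

T ≈ 19 °C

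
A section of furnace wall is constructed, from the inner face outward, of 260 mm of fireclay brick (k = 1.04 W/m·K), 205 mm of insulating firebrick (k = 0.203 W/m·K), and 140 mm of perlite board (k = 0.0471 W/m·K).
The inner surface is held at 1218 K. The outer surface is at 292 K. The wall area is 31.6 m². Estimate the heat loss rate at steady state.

Using the resistance-network approach (series):
R_fireclay brick = L/(kA) = 0.26/(1.04×31.6) = 0.007911 K/W
R_insulating firebrick = L/(kA) = 0.205/(0.203×31.6) = 0.03196 K/W
R_perlite board = L/(kA) = 0.14/(0.0471×31.6) = 0.09406 K/W
R_total = 0.1339 K/W
Q = ΔT / R_total = 926 / 0.1339

Q ≈ 6910 W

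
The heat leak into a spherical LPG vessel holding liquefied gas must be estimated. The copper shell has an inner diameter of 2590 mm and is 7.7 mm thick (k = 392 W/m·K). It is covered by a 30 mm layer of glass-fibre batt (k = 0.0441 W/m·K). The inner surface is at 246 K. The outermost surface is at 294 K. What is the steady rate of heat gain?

Q ≈ 1540 W

Spherical conduction: R = (1/r_in − 1/r_out)/(4πk) per layer; series-sum.
R_copper shell = (1/1.295 − 1/1.3027)/(4π×392) = 9.266×10^-7 K/W
R_glass-fibre batt = (1/1.3027 − 1/1.3327)/(4π×0.0441) = 0.03118 K/W
R_total = 0.03118 K/W
Q = ΔT/R_total = 48/0.03118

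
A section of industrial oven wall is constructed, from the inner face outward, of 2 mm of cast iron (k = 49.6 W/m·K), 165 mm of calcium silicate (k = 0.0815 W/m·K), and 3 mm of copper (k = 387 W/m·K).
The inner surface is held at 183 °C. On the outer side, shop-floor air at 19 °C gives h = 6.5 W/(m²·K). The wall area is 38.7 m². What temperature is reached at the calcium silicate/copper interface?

T ≈ 30.6 °C

Thermal resistances in series:
R_cast iron = L/(kA) = 0.002/(49.6×38.7) = 1.042×10^-6 K/W
R_calcium silicate = L/(kA) = 0.165/(0.0815×38.7) = 0.05231 K/W
R_copper = L/(kA) = 0.003/(387×38.7) = 2.003×10^-7 K/W
R_outer film = 1/(h_o·A) = 1/(6.5×38.7) = 0.003975 K/W
R_total = 0.05629 K/W;  Q = ΔT/R_total = 164/0.05629 = 2913 W
T_interface = T_inner − Q·ΣR(inner→interface) = 183 − 2910×0.05231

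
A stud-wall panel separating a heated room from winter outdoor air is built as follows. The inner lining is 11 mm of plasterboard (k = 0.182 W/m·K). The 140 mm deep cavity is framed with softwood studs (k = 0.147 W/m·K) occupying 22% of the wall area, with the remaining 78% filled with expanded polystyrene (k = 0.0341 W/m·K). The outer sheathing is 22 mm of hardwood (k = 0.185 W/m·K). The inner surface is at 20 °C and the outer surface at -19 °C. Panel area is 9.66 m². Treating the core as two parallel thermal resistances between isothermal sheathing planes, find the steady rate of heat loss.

Q ≈ 147 W

Sheathing layers in series; stud and cavity paths in parallel between them.
R_inner = 0.011/(0.182×9.66) = 0.006257 K/W
R_stud  = 0.14/(0.147×0.22×9.66) = 0.4481 K/W
R_cav   = 0.14/(0.0341×0.78×9.66) = 0.5449 K/W
1/R_core = 1/R_stud + 1/R_cav → R_core = 0.2459 K/W
R_outer = 0.022/(0.185×9.66) = 0.01231 K/W
R_total = 0.2645 K/W
Q = ΔT/R_total = 39/0.2645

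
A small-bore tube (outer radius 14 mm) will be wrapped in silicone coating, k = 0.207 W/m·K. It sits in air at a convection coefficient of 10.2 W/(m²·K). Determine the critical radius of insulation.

For a cylinder r_cr = k/h = 0.207/10.2
r_cr = 20.3 mm; since the bare radius (14 mm) is below r_cr, adding a thin layer of insulation will *increase* heat loss.

r_cr ≈ 20.3 mm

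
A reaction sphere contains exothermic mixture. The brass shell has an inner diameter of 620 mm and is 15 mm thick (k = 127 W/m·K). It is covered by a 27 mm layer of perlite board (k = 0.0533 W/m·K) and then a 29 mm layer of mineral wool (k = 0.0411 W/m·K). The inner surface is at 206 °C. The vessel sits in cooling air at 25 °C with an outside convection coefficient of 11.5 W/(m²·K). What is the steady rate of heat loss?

Radial (spherical) resistances in series:
R_brass shell = (1/0.31 − 1/0.325)/(4π×127) = 9.329×10^-5 K/W
R_perlite board = (1/0.325 − 1/0.352)/(4π×0.0533) = 0.3524 K/W
R_mineral wool = (1/0.352 − 1/0.381)/(4π×0.0411) = 0.4187 K/W
R_outer film = 1/(h·4πr_o²) = 1/(11.5×4π×0.381²) = 0.04767 K/W
R_total = 0.8188 K/W
Q = ΔT/R_total = 181/0.8188

Q ≈ 221 W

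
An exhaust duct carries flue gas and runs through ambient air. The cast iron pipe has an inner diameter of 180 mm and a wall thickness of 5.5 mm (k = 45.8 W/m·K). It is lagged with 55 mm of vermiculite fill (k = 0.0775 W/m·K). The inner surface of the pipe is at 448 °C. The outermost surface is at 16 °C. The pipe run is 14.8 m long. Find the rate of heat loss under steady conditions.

Q ≈ 6840 W

Per-layer cylindrical resistances, series-summed:
R_cast iron pipe wall = ln(95.5/90)/(2π×45.8×14.8) = 1.393×10^-5 K/W
R_vermiculite fill = ln(150.5/95.5)/(2π×0.0775×14.8) = 0.06311 K/W
R_total = 0.06313 K/W
Q = ΔT/R_total = 432/0.06313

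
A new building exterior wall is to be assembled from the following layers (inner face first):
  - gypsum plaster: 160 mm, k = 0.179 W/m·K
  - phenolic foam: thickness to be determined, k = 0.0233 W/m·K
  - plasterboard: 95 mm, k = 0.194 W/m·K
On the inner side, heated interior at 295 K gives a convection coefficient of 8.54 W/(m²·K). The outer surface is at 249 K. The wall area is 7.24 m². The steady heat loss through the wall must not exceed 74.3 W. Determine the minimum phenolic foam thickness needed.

Series thermal resistances:
R_inner film = 1/(h_i·A) = 1/(8.54×7.24) = 0.01617 K/W
R_gypsum plaster = L/(kA) = 0.16/(0.179×7.24) = 0.1235 K/W
R_plasterboard = L/(kA) = 0.095/(0.194×7.24) = 0.06764 K/W
Sum of the known resistances R_other = 0.2073 K/W
Required total resistance R_tot = ΔT/Q_allow = 46/74.3 = 0.6191 K/W
R_phenolic foam = R_tot − R_other = 0.4118 K/W
L = R·k·A = 0.4118×0.0233×7.24

L ≈ 69.5 mm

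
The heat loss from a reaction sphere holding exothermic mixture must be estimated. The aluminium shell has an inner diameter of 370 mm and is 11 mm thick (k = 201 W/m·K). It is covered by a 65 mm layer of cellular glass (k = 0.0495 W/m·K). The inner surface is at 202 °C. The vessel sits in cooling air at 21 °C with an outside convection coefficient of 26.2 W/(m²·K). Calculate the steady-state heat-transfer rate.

Radial (spherical) resistances in series:
R_aluminium shell = (1/0.185 − 1/0.196)/(4π×201) = 1.201×10^-4 K/W
R_cellular glass = (1/0.196 − 1/0.261)/(4π×0.0495) = 2.043 K/W
R_outer film = 1/(h·4πr_o²) = 1/(26.2×4π×0.261²) = 0.04459 K/W
R_total = 2.087 K/W
Q = ΔT/R_total = 181/2.087

Q ≈ 86.7 W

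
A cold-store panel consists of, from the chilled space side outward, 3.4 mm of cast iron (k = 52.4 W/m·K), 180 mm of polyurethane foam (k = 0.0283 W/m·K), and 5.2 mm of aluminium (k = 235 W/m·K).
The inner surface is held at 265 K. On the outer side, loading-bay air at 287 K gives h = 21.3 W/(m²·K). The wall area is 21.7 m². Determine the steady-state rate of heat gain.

Q ≈ 74.5 W

Thermal resistances in series:
R_cast iron = L/(kA) = 0.0034/(52.4×21.7) = 2.99×10^-6 K/W
R_polyurethane foam = L/(kA) = 0.18/(0.0283×21.7) = 0.2931 K/W
R_aluminium = L/(kA) = 0.0052/(235×21.7) = 1.02×10^-6 K/W
R_outer film = 1/(h_o·A) = 1/(21.3×21.7) = 0.002164 K/W
R_total = 0.2953 K/W
Q = ΔT / R_total = 22 / 0.2953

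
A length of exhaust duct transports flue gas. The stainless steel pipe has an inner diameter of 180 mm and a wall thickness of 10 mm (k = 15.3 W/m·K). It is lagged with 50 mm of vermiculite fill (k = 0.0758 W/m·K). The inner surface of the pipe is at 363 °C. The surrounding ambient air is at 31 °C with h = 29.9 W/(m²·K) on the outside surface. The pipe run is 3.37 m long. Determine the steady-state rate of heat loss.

Q ≈ 1260 W

Per-layer cylindrical resistances, series-summed:
R_stainless steel pipe wall = ln(100/90)/(2π×15.3×3.37) = 3.252×10^-4 K/W
R_vermiculite fill = ln(150/100)/(2π×0.0758×3.37) = 0.2526 K/W
R_outer film = 1/(h_o·2πr_oL) = 1/(29.9×2π×0.15×3.37) = 0.01053 K/W
R_total = 0.2635 K/W
Q = ΔT/R_total = 332/0.2635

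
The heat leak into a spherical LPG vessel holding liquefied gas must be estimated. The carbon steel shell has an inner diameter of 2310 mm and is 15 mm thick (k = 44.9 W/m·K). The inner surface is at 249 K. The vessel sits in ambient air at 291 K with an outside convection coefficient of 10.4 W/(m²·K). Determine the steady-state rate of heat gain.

Q ≈ 7490 W

Each spherical layer contributes R = (1/r_i − 1/r_o)/(4πk):
R_carbon steel shell = (1/1.155 − 1/1.17)/(4π×44.9) = 1.967×10^-5 K/W
R_outer film = 1/(h·4πr_o²) = 1/(10.4×4π×1.17²) = 0.00559 K/W
R_total = 0.005609 K/W
Q = ΔT/R_total = 42/0.005609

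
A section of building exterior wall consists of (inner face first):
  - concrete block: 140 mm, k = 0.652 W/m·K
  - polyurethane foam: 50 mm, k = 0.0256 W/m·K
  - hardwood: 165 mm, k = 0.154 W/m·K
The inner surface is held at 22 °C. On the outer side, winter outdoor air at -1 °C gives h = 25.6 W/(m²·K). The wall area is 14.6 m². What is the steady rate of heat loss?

Series thermal resistances:
R_concrete block = L/(kA) = 0.14/(0.652×14.6) = 0.01471 K/W
R_polyurethane foam = L/(kA) = 0.05/(0.0256×14.6) = 0.1338 K/W
R_hardwood = L/(kA) = 0.165/(0.154×14.6) = 0.07339 K/W
R_outer film = 1/(h_o·A) = 1/(25.6×14.6) = 0.002676 K/W
R_total = 0.2245 K/W
Q = ΔT / R_total = 23 / 0.2245

Q ≈ 102 W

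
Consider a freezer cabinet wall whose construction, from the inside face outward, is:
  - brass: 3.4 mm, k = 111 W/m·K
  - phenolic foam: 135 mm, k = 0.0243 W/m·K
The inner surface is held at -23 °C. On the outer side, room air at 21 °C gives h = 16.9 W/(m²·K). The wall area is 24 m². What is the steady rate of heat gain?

Treating each layer as a thermal resistance in series:
R_brass = L/(kA) = 0.0034/(111×24) = 1.276×10^-6 K/W
R_phenolic foam = L/(kA) = 0.135/(0.0243×24) = 0.2315 K/W
R_outer film = 1/(h_o·A) = 1/(16.9×24) = 0.002465 K/W
R_total = 0.2339 K/W
Q = ΔT / R_total = 44 / 0.2339

Q ≈ 188 W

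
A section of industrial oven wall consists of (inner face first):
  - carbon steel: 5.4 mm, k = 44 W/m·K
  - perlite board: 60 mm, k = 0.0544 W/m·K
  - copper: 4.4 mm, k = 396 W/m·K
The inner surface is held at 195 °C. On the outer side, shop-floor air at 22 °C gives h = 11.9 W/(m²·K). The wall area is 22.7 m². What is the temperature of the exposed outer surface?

Treating each layer as a thermal resistance in series:
R_carbon steel = L/(kA) = 0.0054/(44×22.7) = 5.406×10^-6 K/W
R_perlite board = L/(kA) = 0.06/(0.0544×22.7) = 0.04859 K/W
R_copper = L/(kA) = 0.0044/(396×22.7) = 4.895×10^-7 K/W
R_outer film = 1/(h_o·A) = 1/(11.9×22.7) = 0.003702 K/W
R_total = 0.0523 K/W;  Q = ΔT/R_total = 173/0.0523 = 3308 W
T_interface = T_inner − Q·ΣR(inner→interface) = 195 − 3310×0.04859

T ≈ 34.2 °C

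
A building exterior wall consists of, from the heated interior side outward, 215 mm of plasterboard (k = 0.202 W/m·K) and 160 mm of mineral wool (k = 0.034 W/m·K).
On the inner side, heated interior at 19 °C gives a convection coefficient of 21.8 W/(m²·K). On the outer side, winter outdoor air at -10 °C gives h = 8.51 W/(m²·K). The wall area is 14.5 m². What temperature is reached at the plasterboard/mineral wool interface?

Model the wall as resistances in series:
R_inner film = 1/(h_i·A) = 1/(21.8×14.5) = 0.003164 K/W
R_plasterboard = L/(kA) = 0.215/(0.202×14.5) = 0.0734 K/W
R_mineral wool = L/(kA) = 0.16/(0.034×14.5) = 0.3245 K/W
R_outer film = 1/(h_o·A) = 1/(8.51×14.5) = 0.008104 K/W
R_total = 0.4092 K/W;  Q = ΔT/R_total = 29/0.4092 = 70.87 W
T_interface = T_inner − Q·ΣR(inner→interface) = 19 − 70.9×0.07657

T ≈ 13.6 °C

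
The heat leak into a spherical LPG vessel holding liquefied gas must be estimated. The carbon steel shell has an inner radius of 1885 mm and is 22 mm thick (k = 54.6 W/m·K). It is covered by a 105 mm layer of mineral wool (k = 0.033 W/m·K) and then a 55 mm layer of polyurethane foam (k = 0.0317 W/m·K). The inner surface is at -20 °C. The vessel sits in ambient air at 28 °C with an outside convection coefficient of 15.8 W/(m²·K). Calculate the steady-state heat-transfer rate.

For a spherical shell R = (1/r₁ − 1/r₂)/(4πk); film R = 1/(h·4πr²). In series:
R_carbon steel shell = (1/1.885 − 1/1.907)/(4π×54.6) = 8.92×10^-6 K/W
R_mineral wool = (1/1.907 − 1/2.012)/(4π×0.033) = 0.06599 K/W
R_polyurethane foam = (1/2.012 − 1/2.067)/(4π×0.0317) = 0.0332 K/W
R_outer film = 1/(h·4πr_o²) = 1/(15.8×4π×2.067²) = 0.001179 K/W
R_total = 0.1004 K/W
Q = ΔT/R_total = 48/0.1004

Q ≈ 478 W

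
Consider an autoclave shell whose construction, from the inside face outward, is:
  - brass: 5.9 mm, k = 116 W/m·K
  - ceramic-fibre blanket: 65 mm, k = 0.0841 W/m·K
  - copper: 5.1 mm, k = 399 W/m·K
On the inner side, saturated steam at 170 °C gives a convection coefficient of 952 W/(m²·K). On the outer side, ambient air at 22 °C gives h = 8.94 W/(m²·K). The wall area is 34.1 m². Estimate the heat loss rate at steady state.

Model the wall as resistances in series:
R_inner film = 1/(h_i·A) = 1/(952×34.1) = 3.08×10^-5 K/W
R_brass = L/(kA) = 0.0059/(116×34.1) = 1.492×10^-6 K/W
R_ceramic-fibre blanket = L/(kA) = 0.065/(0.0841×34.1) = 0.02267 K/W
R_copper = L/(kA) = 0.0051/(399×34.1) = 3.748×10^-7 K/W
R_outer film = 1/(h_o·A) = 1/(8.94×34.1) = 0.00328 K/W
R_total = 0.02598 K/W
Q = ΔT / R_total = 148 / 0.02598

Q ≈ 5700 W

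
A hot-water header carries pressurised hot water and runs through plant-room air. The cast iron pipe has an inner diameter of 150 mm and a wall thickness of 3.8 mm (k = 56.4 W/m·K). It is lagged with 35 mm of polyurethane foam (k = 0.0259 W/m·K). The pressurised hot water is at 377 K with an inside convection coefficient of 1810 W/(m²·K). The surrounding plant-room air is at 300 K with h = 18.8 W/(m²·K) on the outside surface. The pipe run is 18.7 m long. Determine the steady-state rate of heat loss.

For a radial system each layer contributes R = ln(r_out/r_in)/(2πkL); films add R = 1/(hA).
R_inner film = 1/(h_i·2πr₁L) = 1/(1810×2π×0.075×18.7) = 6.27×10^-5 K/W
R_cast iron pipe wall = ln(78.8/75)/(2π×56.4×18.7) = 7.458×10^-6 K/W
R_polyurethane foam = ln(113.8/78.8)/(2π×0.0259×18.7) = 0.1208 K/W
R_outer film = 1/(h_o·2πr_oL) = 1/(18.8×2π×0.1138×18.7) = 0.003978 K/W
R_total = 0.1248 K/W
Q = ΔT/R_total = 77/0.1248

Q ≈ 617 W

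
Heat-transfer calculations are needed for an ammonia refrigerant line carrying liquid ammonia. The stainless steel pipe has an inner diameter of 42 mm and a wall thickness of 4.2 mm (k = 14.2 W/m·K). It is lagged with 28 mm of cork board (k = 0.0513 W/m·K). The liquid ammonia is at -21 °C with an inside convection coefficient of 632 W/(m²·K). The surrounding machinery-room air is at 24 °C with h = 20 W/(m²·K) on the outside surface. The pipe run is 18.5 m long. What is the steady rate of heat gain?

Q ≈ 335 W

Radial resistances (cylindrical: R_cond = ln(r_o/r_i)/(2πkL), R_conv = 1/(h·2πrL)):
R_inner film = 1/(h_i·2πr₁L) = 1/(632×2π×0.021×18.5) = 6.482×10^-4 K/W
R_stainless steel pipe wall = ln(25.2/21)/(2π×14.2×18.5) = 1.105×10^-4 K/W
R_cork board = ln(53.2/25.2)/(2π×0.0513×18.5) = 0.1253 K/W
R_outer film = 1/(h_o·2πr_oL) = 1/(20×2π×0.0532×18.5) = 0.008085 K/W
R_total = 0.1342 K/W
Q = ΔT/R_total = 45/0.1342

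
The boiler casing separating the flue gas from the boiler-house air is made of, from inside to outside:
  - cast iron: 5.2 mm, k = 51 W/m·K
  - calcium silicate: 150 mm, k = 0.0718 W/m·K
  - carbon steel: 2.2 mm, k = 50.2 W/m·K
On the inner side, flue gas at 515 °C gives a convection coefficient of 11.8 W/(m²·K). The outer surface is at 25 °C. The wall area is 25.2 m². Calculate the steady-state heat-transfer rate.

Q ≈ 5680 W

Series thermal resistances:
R_inner film = 1/(h_i·A) = 1/(11.8×25.2) = 0.003363 K/W
R_cast iron = L/(kA) = 0.0052/(51×25.2) = 4.046×10^-6 K/W
R_calcium silicate = L/(kA) = 0.15/(0.0718×25.2) = 0.0829 K/W
R_carbon steel = L/(kA) = 0.0022/(50.2×25.2) = 1.739×10^-6 K/W
R_total = 0.08627 K/W
Q = ΔT / R_total = 490 / 0.08627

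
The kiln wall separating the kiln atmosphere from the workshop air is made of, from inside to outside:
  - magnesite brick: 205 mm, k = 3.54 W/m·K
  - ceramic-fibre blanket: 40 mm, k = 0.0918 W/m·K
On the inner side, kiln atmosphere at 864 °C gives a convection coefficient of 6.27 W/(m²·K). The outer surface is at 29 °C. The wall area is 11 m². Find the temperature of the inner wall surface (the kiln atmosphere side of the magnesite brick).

Thermal resistances in series:
R_inner film = 1/(h_i·A) = 1/(6.27×11) = 0.0145 K/W
R_magnesite brick = L/(kA) = 0.205/(3.54×11) = 0.005265 K/W
R_ceramic-fibre blanket = L/(kA) = 0.04/(0.0918×11) = 0.03961 K/W
R_total = 0.05938 K/W;  Q = ΔT/R_total = 835/0.05938 = 14060 W
T_interface = T_inner − Q·ΣR(inner→interface) = 864 − 14100×0.0145

T ≈ 660 °C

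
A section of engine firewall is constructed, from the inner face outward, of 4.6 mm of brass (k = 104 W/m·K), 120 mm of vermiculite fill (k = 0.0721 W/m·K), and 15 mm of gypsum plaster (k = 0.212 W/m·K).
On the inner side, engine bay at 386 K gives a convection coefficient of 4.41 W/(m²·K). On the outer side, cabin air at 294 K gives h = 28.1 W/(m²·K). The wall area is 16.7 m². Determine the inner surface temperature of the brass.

Thermal resistances in series:
R_inner film = 1/(h_i·A) = 1/(4.41×16.7) = 0.01358 K/W
R_brass = L/(kA) = 0.0046/(104×16.7) = 2.649×10^-6 K/W
R_vermiculite fill = L/(kA) = 0.12/(0.0721×16.7) = 0.09966 K/W
R_gypsum plaster = L/(kA) = 0.015/(0.212×16.7) = 0.004237 K/W
R_outer film = 1/(h_o·A) = 1/(28.1×16.7) = 0.002131 K/W
R_total = 0.1196 K/W;  Q = ΔT/R_total = 92/0.1196 = 769.2 W
T_interface = T_inner − Q·ΣR(inner→interface) = 386 − 769×0.01358

T ≈ 376 K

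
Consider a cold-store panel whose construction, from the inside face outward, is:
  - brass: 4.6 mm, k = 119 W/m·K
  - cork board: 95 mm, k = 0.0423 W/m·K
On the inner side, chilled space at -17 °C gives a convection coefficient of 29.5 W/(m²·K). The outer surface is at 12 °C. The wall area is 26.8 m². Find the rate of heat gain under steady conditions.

Model the wall as resistances in series:
R_inner film = 1/(h_i·A) = 1/(29.5×26.8) = 0.001265 K/W
R_brass = L/(kA) = 0.0046/(119×26.8) = 1.442×10^-6 K/W
R_cork board = L/(kA) = 0.095/(0.0423×26.8) = 0.0838 K/W
R_total = 0.08507 K/W
Q = ΔT / R_total = 29 / 0.08507

Q ≈ 341 W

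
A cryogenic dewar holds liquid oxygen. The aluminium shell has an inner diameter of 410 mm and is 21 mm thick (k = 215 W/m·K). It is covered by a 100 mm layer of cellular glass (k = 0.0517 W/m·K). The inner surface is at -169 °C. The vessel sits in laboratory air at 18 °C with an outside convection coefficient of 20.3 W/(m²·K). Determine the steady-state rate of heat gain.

Q ≈ 87.9 W

For a spherical shell R = (1/r₁ − 1/r₂)/(4πk); film R = 1/(h·4πr²). In series:
R_aluminium shell = (1/0.205 − 1/0.226)/(4π×215) = 1.678×10^-4 K/W
R_cellular glass = (1/0.226 − 1/0.326)/(4π×0.0517) = 2.089 K/W
R_outer film = 1/(h·4πr_o²) = 1/(20.3×4π×0.326²) = 0.03689 K/W
R_total = 2.126 K/W
Q = ΔT/R_total = 187/2.126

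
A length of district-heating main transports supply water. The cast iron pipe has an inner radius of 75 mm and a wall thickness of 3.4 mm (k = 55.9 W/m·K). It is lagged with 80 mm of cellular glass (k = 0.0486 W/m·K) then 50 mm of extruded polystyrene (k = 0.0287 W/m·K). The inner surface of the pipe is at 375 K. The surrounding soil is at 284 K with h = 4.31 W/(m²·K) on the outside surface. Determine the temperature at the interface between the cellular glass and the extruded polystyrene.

T ≈ 323 K

Cylindrical conduction, so R = ln(r₂/r₁)/(2πkL) per layer, in series:
R_cast iron pipe wall = ln(78.4/75)/(2π×55.9×1) = 1.262×10^-4 K/W
R_cellular glass = ln(158.4/78.4)/(2π×0.0486×1) = 2.303 K/W
R_extruded polystyrene = ln(208.4/158.4)/(2π×0.0287×1) = 1.521 K/W
R_outer film = 1/(h_o·2πr_oL) = 1/(4.31×2π×0.2084×1) = 0.1772 K/W
R_total = 4.002 K/W
Q = ΔT/R_total = 91/4.002
Q = 22.7 W/m
T_interface = T_inner − Q·ΣR(inner→interface) = 375 − 22.7×2.303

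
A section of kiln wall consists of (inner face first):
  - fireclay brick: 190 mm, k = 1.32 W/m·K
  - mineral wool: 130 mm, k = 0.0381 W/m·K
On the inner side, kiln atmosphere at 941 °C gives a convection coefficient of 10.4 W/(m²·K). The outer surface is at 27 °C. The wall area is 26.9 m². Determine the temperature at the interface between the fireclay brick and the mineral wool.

Series thermal resistances:
R_inner film = 1/(h_i·A) = 1/(10.4×26.9) = 0.003574 K/W
R_fireclay brick = L/(kA) = 0.19/(1.32×26.9) = 0.005351 K/W
R_mineral wool = L/(kA) = 0.13/(0.0381×26.9) = 0.1268 K/W
R_total = 0.1358 K/W;  Q = ΔT/R_total = 914/0.1358 = 6732 W
T_interface = T_inner − Q·ΣR(inner→interface) = 941 − 6730×0.008925

T ≈ 881 °C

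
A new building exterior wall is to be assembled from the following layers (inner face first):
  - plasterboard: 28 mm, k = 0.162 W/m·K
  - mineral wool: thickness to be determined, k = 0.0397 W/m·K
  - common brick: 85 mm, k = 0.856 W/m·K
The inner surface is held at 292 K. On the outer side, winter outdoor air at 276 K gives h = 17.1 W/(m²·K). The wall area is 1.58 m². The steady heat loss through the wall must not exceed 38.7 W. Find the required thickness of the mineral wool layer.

Thermal resistances in series:
R_plasterboard = L/(kA) = 0.028/(0.162×1.58) = 0.1094 K/W
R_common brick = L/(kA) = 0.085/(0.856×1.58) = 0.06285 K/W
R_outer film = 1/(h_o·A) = 1/(17.1×1.58) = 0.03701 K/W
Sum of the known resistances R_other = 0.2093 K/W
Required total resistance R_tot = ΔT/Q_allow = 16/38.7 = 0.4134 K/W
R_mineral wool = R_tot − R_other = 0.2042 K/W
L = R·k·A = 0.2042×0.0397×1.58

L ≈ 12.8 mm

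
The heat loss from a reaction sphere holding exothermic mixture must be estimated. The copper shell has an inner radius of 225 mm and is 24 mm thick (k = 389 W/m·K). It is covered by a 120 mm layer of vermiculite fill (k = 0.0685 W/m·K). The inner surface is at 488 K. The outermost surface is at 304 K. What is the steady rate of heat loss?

For a spherical shell R = (1/r₁ − 1/r₂)/(4πk); film R = 1/(h·4πr²). In series:
R_copper shell = (1/0.225 − 1/0.249)/(4π×389) = 8.763×10^-5 K/W
R_vermiculite fill = (1/0.249 − 1/0.369)/(4π×0.0685) = 1.517 K/W
R_total = 1.517 K/W
Q = ΔT/R_total = 184/1.517

Q ≈ 121 W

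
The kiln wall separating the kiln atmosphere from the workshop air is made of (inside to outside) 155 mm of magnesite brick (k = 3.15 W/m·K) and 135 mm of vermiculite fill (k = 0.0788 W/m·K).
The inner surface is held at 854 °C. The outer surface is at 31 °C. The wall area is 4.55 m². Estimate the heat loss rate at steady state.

Q ≈ 2120 W

Series thermal resistances:
R_magnesite brick = L/(kA) = 0.155/(3.15×4.55) = 0.01081 K/W
R_vermiculite fill = L/(kA) = 0.135/(0.0788×4.55) = 0.3765 K/W
R_total = 0.3873 K/W
Q = ΔT / R_total = 823 / 0.3873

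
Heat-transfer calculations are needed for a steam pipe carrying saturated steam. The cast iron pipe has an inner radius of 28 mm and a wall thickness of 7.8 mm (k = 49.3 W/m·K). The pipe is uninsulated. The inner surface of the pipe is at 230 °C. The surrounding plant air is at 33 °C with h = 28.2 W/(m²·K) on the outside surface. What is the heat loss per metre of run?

For a radial system each layer contributes R = ln(r_out/r_in)/(2πkL); films add R = 1/(hA).
R_cast iron pipe wall = ln(35.8/28)/(2π×49.3×1) = 7.933×10^-4 K/W
R_outer film = 1/(h_o·2πr_oL) = 1/(28.2×2π×0.0358×1) = 0.1576 K/W
R_total = 0.1584 K/W
Q = ΔT/R_total = 197/0.1584

q′ ≈ 1240 W/m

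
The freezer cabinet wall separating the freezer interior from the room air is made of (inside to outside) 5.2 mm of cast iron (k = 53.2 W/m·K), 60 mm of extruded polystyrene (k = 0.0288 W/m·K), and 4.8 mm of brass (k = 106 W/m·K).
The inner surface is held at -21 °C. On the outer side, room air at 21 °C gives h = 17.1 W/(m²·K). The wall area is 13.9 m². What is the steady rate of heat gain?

Treating each layer as a thermal resistance in series:
R_cast iron = L/(kA) = 0.0052/(53.2×13.9) = 7.032×10^-6 K/W
R_extruded polystyrene = L/(kA) = 0.06/(0.0288×13.9) = 0.1499 K/W
R_brass = L/(kA) = 0.0048/(106×13.9) = 3.258×10^-6 K/W
R_outer film = 1/(h_o·A) = 1/(17.1×13.9) = 0.004207 K/W
R_total = 0.1541 K/W
Q = ΔT / R_total = 42 / 0.1541

Q ≈ 273 W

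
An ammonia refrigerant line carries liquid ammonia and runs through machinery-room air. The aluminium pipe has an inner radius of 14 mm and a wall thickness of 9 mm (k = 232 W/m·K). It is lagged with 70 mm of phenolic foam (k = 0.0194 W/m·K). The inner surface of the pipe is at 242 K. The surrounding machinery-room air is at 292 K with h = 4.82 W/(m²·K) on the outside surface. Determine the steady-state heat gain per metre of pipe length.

Radial resistances (cylindrical: R_cond = ln(r_o/r_i)/(2πkL), R_conv = 1/(h·2πrL)):
R_aluminium pipe wall = ln(23/14)/(2π×232×1) = 3.406×10^-4 K/W
R_phenolic foam = ln(93/23)/(2π×0.0194×1) = 11.46 K/W
R_outer film = 1/(h_o·2πr_oL) = 1/(4.82×2π×0.093×1) = 0.3551 K/W
R_total = 11.82 K/W
Q = ΔT/R_total = 50/11.82

q′ ≈ 4.23 W/m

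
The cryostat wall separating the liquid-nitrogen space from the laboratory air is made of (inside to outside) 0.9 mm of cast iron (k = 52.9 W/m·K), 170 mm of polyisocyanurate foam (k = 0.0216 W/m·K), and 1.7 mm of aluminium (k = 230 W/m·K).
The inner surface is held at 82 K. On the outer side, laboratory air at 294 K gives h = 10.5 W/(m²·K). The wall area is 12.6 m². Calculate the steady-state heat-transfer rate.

Q ≈ 335 W

Thermal resistances in series:
R_cast iron = L/(kA) = 0.0009/(52.9×12.6) = 1.35×10^-6 K/W
R_polyisocyanurate foam = L/(kA) = 0.17/(0.0216×12.6) = 0.6246 K/W
R_aluminium = L/(kA) = 0.0017/(230×12.6) = 5.866×10^-7 K/W
R_outer film = 1/(h_o·A) = 1/(10.5×12.6) = 0.007559 K/W
R_total = 0.6322 K/W
Q = ΔT / R_total = 212 / 0.6322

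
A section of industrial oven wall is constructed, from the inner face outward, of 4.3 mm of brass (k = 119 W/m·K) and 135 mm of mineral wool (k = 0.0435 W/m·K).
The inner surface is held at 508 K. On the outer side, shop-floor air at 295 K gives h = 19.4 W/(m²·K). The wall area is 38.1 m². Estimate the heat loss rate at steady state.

Q ≈ 2570 W

Thermal resistances in series:
R_brass = L/(kA) = 0.0043/(119×38.1) = 9.484×10^-7 K/W
R_mineral wool = L/(kA) = 0.135/(0.0435×38.1) = 0.08146 K/W
R_outer film = 1/(h_o·A) = 1/(19.4×38.1) = 0.001353 K/W
R_total = 0.08281 K/W
Q = ΔT / R_total = 213 / 0.08281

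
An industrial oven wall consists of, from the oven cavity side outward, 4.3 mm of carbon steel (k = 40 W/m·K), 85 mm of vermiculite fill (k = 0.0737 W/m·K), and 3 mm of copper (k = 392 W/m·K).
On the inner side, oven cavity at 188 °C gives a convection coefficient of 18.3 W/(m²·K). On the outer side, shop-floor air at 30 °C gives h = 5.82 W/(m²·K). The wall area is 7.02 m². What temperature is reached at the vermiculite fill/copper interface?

Model the wall as resistances in series:
R_inner film = 1/(h_i·A) = 1/(18.3×7.02) = 0.007784 K/W
R_carbon steel = L/(kA) = 0.0043/(40×7.02) = 1.531×10^-5 K/W
R_vermiculite fill = L/(kA) = 0.085/(0.0737×7.02) = 0.1643 K/W
R_copper = L/(kA) = 0.003/(392×7.02) = 1.09×10^-6 K/W
R_outer film = 1/(h_o·A) = 1/(5.82×7.02) = 0.02448 K/W
R_total = 0.1966 K/W;  Q = ΔT/R_total = 158/0.1966 = 803.8 W
T_interface = T_inner − Q·ΣR(inner→interface) = 188 − 804×0.1721

T ≈ 49.7 °C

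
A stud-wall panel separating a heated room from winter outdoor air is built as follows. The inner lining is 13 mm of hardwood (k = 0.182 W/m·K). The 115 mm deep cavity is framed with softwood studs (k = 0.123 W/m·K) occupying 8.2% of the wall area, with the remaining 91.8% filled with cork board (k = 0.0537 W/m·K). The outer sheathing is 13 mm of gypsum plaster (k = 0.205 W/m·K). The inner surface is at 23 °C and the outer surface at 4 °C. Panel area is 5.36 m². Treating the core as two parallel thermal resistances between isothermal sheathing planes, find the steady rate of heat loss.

Sheathing layers in series; stud and cavity paths in parallel between them.
R_inner = 0.013/(0.182×5.36) = 0.01333 K/W
R_stud  = 0.115/(0.123×0.082×5.36) = 2.127 K/W
R_cav   = 0.115/(0.0537×0.918×5.36) = 0.4352 K/W
1/R_core = 1/R_stud + 1/R_cav → R_core = 0.3613 K/W
R_outer = 0.013/(0.205×5.36) = 0.01183 K/W
R_total = 0.3865 K/W
Q = ΔT/R_total = 19/0.3865

Q ≈ 49.2 W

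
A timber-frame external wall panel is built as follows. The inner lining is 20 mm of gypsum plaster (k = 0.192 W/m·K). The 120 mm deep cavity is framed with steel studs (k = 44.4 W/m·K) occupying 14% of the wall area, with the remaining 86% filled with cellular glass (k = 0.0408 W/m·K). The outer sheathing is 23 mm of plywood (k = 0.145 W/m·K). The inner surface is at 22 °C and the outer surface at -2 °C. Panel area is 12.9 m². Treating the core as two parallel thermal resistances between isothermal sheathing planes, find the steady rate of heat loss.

Sheathing layers in series; stud and cavity paths in parallel between them.
R_inner = 0.02/(0.192×12.9) = 0.008075 K/W
R_stud  = 0.12/(44.4×0.14×12.9) = 0.001497 K/W
R_cav   = 0.12/(0.0408×0.86×12.9) = 0.2651 K/W
1/R_core = 1/R_stud + 1/R_cav → R_core = 0.001488 K/W
R_outer = 0.023/(0.145×12.9) = 0.0123 K/W
R_total = 0.02186 K/W
Q = ΔT/R_total = 24/0.02186

Q ≈ 1100 W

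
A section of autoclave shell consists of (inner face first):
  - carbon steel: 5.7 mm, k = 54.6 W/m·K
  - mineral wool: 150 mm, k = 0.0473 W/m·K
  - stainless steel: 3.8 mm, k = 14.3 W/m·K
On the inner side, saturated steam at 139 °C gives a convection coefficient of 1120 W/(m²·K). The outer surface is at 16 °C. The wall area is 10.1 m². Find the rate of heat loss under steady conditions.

Q ≈ 392 W

Treating each layer as a thermal resistance in series:
R_inner film = 1/(h_i·A) = 1/(1120×10.1) = 8.84×10^-5 K/W
R_carbon steel = L/(kA) = 0.0057/(54.6×10.1) = 1.034×10^-5 K/W
R_mineral wool = L/(kA) = 0.15/(0.0473×10.1) = 0.314 K/W
R_stainless steel = L/(kA) = 0.0038/(14.3×10.1) = 2.631×10^-5 K/W
R_total = 0.3141 K/W
Q = ΔT / R_total = 123 / 0.3141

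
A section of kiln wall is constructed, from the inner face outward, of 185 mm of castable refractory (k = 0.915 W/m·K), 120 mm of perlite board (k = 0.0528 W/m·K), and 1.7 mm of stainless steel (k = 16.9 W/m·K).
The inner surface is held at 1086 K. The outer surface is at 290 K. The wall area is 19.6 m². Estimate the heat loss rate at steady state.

Q ≈ 6300 W

Using the resistance-network approach (series):
R_castable refractory = L/(kA) = 0.185/(0.915×19.6) = 0.01032 K/W
R_perlite board = L/(kA) = 0.12/(0.0528×19.6) = 0.116 K/W
R_stainless steel = L/(kA) = 0.0017/(16.9×19.6) = 5.132×10^-6 K/W
R_total = 0.1263 K/W
Q = ΔT / R_total = 796 / 0.1263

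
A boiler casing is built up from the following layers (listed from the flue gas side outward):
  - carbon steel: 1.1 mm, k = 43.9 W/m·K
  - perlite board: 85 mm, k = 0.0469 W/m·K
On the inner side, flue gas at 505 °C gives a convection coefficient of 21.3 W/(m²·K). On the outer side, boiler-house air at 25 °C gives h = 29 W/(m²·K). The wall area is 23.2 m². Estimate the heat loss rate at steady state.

Thermal resistances in series:
R_inner film = 1/(h_i·A) = 1/(21.3×23.2) = 0.002024 K/W
R_carbon steel = L/(kA) = 0.0011/(43.9×23.2) = 1.08×10^-6 K/W
R_perlite board = L/(kA) = 0.085/(0.0469×23.2) = 0.07812 K/W
R_outer film = 1/(h_o·A) = 1/(29×23.2) = 0.001486 K/W
R_total = 0.08163 K/W
Q = ΔT / R_total = 480 / 0.08163

Q ≈ 5880 W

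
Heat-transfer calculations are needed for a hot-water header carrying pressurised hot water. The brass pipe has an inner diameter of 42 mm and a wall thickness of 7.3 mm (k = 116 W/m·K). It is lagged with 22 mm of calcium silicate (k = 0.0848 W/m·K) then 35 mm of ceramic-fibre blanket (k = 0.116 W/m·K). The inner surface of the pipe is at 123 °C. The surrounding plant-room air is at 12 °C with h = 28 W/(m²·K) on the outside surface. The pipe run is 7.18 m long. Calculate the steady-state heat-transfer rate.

Q ≈ 426 W

Cylindrical conduction, so R = ln(r₂/r₁)/(2πkL) per layer, in series:
R_brass pipe wall = ln(28.3/21)/(2π×116×7.18) = 5.701×10^-5 K/W
R_calcium silicate = ln(50.3/28.3)/(2π×0.0848×7.18) = 0.1503 K/W
R_ceramic-fibre blanket = ln(85.3/50.3)/(2π×0.116×7.18) = 0.1009 K/W
R_outer film = 1/(h_o·2πr_oL) = 1/(28×2π×0.0853×7.18) = 0.009281 K/W
R_total = 0.2606 K/W
Q = ΔT/R_total = 111/0.2606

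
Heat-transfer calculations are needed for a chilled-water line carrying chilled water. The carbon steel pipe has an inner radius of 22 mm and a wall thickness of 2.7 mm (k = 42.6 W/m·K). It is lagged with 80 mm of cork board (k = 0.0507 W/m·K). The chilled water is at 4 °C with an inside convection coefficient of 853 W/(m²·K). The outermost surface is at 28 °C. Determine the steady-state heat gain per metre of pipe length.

q′ ≈ 5.28 W/m

Cylindrical conduction, so R = ln(r₂/r₁)/(2πkL) per layer, in series:
R_inner film = 1/(h_i·2πr₁L) = 1/(853×2π×0.022×1) = 0.008481 K/W
R_carbon steel pipe wall = ln(24.7/22)/(2π×42.6×1) = 4.325×10^-4 K/W
R_cork board = ln(104.7/24.7)/(2π×0.0507×1) = 4.534 K/W
R_total = 4.543 K/W
Q = ΔT/R_total = 24/4.543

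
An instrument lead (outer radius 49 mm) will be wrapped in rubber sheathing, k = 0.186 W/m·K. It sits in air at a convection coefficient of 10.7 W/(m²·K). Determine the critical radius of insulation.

For a cylinder r_cr = k/h = 0.186/10.7
r_cr = 17.4 mm; since the bare radius (49 mm) is above r_cr, any added insulation will reduce heat loss.

r_cr ≈ 17.4 mm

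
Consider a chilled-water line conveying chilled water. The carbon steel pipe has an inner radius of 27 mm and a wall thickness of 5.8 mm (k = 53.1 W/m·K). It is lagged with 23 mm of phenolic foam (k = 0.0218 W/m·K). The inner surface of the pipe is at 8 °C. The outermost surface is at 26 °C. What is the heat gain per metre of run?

Per-layer cylindrical resistances, series-summed:
R_carbon steel pipe wall = ln(32.8/27)/(2π×53.1×1) = 5.832×10^-4 K/W
R_phenolic foam = ln(55.8/32.8)/(2π×0.0218×1) = 3.879 K/W
R_total = 3.88 K/W
Q = ΔT/R_total = 18/3.88

q′ ≈ 4.64 W/m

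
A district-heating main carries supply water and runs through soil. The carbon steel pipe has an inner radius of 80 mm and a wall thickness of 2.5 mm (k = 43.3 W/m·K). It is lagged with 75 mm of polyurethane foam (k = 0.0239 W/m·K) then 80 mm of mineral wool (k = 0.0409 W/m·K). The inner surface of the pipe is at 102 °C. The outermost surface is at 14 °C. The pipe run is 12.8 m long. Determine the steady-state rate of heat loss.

Q ≈ 191 W

Per-layer cylindrical resistances, series-summed:
R_carbon steel pipe wall = ln(82.5/80)/(2π×43.3×12.8) = 8.836×10^-6 K/W
R_polyurethane foam = ln(157.5/82.5)/(2π×0.0239×12.8) = 0.3364 K/W
R_mineral wool = ln(237.5/157.5)/(2π×0.0409×12.8) = 0.1249 K/W
R_total = 0.4613 K/W
Q = ΔT/R_total = 88/0.4613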